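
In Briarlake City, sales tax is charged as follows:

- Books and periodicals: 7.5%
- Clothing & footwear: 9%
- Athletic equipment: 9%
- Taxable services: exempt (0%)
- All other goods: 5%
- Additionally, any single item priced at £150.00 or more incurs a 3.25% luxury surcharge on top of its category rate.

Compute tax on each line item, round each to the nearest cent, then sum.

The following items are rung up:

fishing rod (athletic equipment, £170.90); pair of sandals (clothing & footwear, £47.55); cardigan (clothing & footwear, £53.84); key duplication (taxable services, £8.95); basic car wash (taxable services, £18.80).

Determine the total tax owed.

Fishing rod £170.90: athletic equipment → 9% + 3.25% surcharge = 12.25% → £20.94
Pair of sandals £47.55: clothing & footwear → 9% → £4.28
Cardigan £53.84: clothing & footwear → 9% → £4.85
Key duplication £8.95: taxable services → 0% → £0.00
Basic car wash £18.80: taxable services → 0% → £0.00
Total tax = £20.94 + £4.28 + £4.85 = £30.07

£30.07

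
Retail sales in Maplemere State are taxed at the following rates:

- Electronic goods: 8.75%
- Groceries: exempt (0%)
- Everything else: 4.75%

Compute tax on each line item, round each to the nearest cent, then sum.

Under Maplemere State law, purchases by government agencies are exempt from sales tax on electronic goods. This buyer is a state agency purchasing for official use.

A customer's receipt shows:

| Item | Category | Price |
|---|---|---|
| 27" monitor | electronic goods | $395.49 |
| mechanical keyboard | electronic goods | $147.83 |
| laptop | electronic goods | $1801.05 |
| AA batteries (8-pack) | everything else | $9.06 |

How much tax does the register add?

$0.43

27" monitor $395.49: electronic goods, buyer-exempt → 0% → $0.00
Mechanical keyboard $147.83: electronic goods, buyer-exempt → 0% → $0.00
Laptop $1801.05: electronic goods, buyer-exempt → 0% → $0.00
AA batteries (8-pack) $9.06: everything else → 4.75% → $0.43
Total tax = $0.43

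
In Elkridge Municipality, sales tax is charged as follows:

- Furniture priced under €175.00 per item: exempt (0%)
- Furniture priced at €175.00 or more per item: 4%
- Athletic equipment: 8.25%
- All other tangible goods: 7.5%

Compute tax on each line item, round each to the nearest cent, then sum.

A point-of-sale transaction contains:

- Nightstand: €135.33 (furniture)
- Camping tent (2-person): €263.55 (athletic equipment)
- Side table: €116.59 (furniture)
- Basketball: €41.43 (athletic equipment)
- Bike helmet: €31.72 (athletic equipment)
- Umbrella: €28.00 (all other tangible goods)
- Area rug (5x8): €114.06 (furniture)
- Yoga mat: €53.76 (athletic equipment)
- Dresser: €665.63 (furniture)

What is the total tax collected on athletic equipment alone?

€32.22

Camping tent (2-person) €263.55: athletic equipment → 8.25% → €21.74
Basketball €41.43: athletic equipment → 8.25% → €3.42
Bike helmet €31.72: athletic equipment → 8.25% → €2.62
Yoga mat €53.76: athletic equipment → 8.25% → €4.44
Tax on athletic equipment = €21.74 + €3.42 + €2.62 + €4.44 = €32.22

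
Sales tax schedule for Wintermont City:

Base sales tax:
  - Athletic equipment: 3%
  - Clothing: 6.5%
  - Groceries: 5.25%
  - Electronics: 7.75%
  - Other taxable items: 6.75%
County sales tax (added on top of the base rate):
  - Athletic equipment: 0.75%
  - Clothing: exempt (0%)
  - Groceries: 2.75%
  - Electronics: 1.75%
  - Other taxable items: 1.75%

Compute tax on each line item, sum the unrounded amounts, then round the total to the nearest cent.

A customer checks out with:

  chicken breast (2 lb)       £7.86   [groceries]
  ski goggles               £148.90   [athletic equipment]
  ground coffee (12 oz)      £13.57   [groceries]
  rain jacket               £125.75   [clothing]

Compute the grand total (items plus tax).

Chicken breast (2 lb) £7.86: groceries → 5.25% + 2.75% county = 8% → £0.6288
Ski goggles £148.90: athletic equipment → 3% + 0.75% county = 3.75% → £5.58375
Ground coffee (12 oz) £13.57: groceries → 5.25% + 2.75% county = 8% → £1.0856
Rain jacket £125.75: clothing → 6.5% + 0% county = 6.5% → £8.17375
Subtotal = £296.08; unrounded tax = £15.4719 → £15.47; total due = £311.55

£311.55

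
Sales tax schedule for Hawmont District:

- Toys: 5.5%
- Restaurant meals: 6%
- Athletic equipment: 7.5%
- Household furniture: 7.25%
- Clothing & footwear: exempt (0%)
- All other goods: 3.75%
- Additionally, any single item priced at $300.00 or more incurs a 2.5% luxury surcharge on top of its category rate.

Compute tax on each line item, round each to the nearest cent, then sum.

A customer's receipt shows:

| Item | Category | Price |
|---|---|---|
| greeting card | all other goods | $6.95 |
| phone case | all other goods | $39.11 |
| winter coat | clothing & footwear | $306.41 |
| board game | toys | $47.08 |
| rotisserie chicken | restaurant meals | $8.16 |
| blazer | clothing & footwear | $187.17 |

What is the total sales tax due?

$12.47

Greeting card $6.95: all other goods → 3.75% → $0.26
Phone case $39.11: all other goods → 3.75% → $1.47
Winter coat $306.41: clothing & footwear → 0% + 2.5% surcharge = 2.5% → $7.66
Board game $47.08: toys → 5.5% → $2.59
Rotisserie chicken $8.16: restaurant meals → 6% → $0.49
Blazer $187.17: clothing & footwear → 0% → $0.00
Total tax = $0.26 + $1.47 + $7.66 + $2.59 + $0.49 = $12.47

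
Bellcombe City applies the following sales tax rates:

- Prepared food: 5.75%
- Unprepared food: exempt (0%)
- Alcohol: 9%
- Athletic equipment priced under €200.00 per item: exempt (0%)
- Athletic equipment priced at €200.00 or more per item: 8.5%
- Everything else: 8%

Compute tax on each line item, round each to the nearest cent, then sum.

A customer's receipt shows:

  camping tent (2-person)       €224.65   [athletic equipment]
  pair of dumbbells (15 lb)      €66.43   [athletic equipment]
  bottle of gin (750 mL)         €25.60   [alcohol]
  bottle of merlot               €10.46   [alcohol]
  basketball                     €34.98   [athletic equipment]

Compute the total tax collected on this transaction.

Camping tent (2-person) €224.65: athletic equipment, €200.00 or more → 8.5% → €19.10
Pair of dumbbells (15 lb) €66.43: athletic equipment, under €200.00 → 0% → €0.00
Bottle of gin (750 mL) €25.60: alcohol → 9% → €2.30
Bottle of merlot €10.46: alcohol → 9% → €0.94
Basketball €34.98: athletic equipment, under €200.00 → 0% → €0.00
Total tax = €19.10 + €2.30 + €0.94 = €22.34

€22.34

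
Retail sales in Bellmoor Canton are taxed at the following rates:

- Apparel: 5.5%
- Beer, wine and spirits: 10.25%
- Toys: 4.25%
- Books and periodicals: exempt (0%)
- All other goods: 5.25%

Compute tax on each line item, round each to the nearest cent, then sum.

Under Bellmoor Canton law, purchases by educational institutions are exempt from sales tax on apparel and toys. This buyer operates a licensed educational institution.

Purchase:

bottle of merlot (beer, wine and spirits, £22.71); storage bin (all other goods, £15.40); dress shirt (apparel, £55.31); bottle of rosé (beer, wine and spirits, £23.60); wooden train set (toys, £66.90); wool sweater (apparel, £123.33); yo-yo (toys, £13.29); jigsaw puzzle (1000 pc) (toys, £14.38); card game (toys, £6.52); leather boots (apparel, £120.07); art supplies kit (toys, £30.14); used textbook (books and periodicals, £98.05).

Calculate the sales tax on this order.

£5.56

Bottle of merlot £22.71: beer, wine and spirits → 10.25% → £2.33
Storage bin £15.40: all other goods → 5.25% → £0.81
Dress shirt £55.31: apparel, buyer-exempt → 0% → £0.00
Bottle of rosé £23.60: beer, wine and spirits → 10.25% → £2.42
Wooden train set £66.90: toys, buyer-exempt → 0% → £0.00
Wool sweater £123.33: apparel, buyer-exempt → 0% → £0.00
Yo-yo £13.29: toys, buyer-exempt → 0% → £0.00
Jigsaw puzzle (1000 pc) £14.38: toys, buyer-exempt → 0% → £0.00
Card game £6.52: toys, buyer-exempt → 0% → £0.00
Leather boots £120.07: apparel, buyer-exempt → 0% → £0.00
Art supplies kit £30.14: toys, buyer-exempt → 0% → £0.00
Used textbook £98.05: books and periodicals → 0% → £0.00
Total tax = £2.33 + £0.81 + £2.42 = £5.56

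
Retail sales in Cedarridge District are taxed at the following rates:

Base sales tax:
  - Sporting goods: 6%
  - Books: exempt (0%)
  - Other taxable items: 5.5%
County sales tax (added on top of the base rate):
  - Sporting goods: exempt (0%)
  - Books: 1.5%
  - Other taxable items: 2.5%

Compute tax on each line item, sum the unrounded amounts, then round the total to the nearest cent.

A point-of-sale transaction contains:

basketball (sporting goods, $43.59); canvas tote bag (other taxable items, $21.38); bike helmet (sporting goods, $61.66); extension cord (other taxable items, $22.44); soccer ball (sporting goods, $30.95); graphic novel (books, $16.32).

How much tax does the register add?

$11.92

Basketball $43.59: sporting goods → 6% + 0% county = 6% → $2.6154
Canvas tote bag $21.38: other taxable items → 5.5% + 2.5% county = 8% → $1.7104
Bike helmet $61.66: sporting goods → 6% + 0% county = 6% → $3.6996
Extension cord $22.44: other taxable items → 5.5% + 2.5% county = 8% → $1.7952
Soccer ball $30.95: sporting goods → 6% + 0% county = 6% → $1.857
Graphic novel $16.32: books → 0% + 1.5% county = 1.5% → $0.2448
Unrounded tax sum = $11.9224 → $11.92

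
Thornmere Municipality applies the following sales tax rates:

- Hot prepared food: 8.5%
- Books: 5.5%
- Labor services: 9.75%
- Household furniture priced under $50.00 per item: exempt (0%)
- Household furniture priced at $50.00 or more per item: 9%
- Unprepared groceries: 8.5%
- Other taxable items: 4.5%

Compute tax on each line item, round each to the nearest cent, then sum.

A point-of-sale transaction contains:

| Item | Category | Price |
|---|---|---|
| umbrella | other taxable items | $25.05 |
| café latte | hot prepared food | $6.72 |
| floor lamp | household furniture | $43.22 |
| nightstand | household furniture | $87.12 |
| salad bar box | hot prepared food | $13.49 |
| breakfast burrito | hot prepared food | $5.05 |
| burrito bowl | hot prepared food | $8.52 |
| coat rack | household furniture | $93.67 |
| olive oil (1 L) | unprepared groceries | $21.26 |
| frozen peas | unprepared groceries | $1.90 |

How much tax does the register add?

$22.24

Umbrella $25.05: other taxable items → 4.5% → $1.13
Café latte $6.72: hot prepared food → 8.5% → $0.57
Floor lamp $43.22: household furniture, under $50.00 → 0% → $0.00
Nightstand $87.12: household furniture, $50.00 or more → 9% → $7.84
Salad bar box $13.49: hot prepared food → 8.5% → $1.15
Breakfast burrito $5.05: hot prepared food → 8.5% → $0.43
Burrito bowl $8.52: hot prepared food → 8.5% → $0.72
Coat rack $93.67: household furniture, $50.00 or more → 9% → $8.43
Olive oil (1 L) $21.26: unprepared groceries → 8.5% → $1.81
Frozen peas $1.90: unprepared groceries → 8.5% → $0.16
Total tax = $1.13 + $0.57 + $7.84 + $1.15 + $0.43 + $0.72 + $8.43 + $1.81 + $0.16 = $22.24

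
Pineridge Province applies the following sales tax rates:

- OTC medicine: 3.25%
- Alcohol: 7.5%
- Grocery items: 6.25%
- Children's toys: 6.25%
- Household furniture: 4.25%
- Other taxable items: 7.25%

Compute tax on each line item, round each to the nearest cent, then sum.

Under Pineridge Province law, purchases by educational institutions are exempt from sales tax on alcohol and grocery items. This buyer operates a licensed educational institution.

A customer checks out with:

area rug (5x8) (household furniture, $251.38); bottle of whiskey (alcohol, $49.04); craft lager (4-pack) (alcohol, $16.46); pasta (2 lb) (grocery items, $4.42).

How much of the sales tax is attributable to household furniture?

$10.68

Area rug (5x8) $251.38: household furniture → 4.25% → $10.68
Tax on household furniture = $10.68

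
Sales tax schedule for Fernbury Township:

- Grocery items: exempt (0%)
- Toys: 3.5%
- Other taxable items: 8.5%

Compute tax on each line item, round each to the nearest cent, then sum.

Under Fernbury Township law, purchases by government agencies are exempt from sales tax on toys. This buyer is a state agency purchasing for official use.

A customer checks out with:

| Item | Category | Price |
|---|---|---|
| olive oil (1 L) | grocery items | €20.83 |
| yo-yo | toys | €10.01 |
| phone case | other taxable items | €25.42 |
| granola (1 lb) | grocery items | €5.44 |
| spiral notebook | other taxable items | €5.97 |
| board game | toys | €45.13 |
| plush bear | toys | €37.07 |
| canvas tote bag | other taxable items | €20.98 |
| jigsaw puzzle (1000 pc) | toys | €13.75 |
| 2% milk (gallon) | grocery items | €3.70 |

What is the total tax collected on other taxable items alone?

Phone case €25.42: other taxable items → 8.5% → €2.16
Spiral notebook €5.97: other taxable items → 8.5% → €0.51
Canvas tote bag €20.98: other taxable items → 8.5% → €1.78
Tax on other taxable items = €2.16 + €0.51 + €1.78 = €4.45

€4.45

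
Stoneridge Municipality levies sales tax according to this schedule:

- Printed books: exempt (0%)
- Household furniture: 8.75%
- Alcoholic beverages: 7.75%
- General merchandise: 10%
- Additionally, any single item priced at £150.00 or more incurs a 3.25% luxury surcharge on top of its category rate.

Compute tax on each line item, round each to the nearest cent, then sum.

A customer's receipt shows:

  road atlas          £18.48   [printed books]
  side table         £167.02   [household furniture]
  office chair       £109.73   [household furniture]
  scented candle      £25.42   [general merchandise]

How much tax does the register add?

Road atlas £18.48: printed books → 0% → £0.00
Side table £167.02: household furniture → 8.75% + 3.25% surcharge = 12% → £20.04
Office chair £109.73: household furniture → 8.75% → £9.60
Scented candle £25.42: general merchandise → 10% → £2.54
Total tax = £20.04 + £9.60 + £2.54 = £32.18

£32.18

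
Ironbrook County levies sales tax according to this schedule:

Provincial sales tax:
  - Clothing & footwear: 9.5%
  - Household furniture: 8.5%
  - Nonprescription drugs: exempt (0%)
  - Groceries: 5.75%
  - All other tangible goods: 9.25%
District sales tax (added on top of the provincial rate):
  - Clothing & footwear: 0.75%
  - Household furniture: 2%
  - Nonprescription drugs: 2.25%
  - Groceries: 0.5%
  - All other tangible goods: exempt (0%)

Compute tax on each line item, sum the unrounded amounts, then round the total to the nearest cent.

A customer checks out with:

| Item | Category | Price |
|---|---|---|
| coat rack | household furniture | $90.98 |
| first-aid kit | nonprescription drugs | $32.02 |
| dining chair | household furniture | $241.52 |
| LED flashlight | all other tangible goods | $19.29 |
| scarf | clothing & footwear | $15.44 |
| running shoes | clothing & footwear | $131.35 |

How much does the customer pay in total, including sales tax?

Coat rack $90.98: household furniture → 8.5% + 2% district = 10.5% → $9.5529
First-aid kit $32.02: nonprescription drugs → 0% + 2.25% district = 2.25% → $0.72045
Dining chair $241.52: household furniture → 8.5% + 2% district = 10.5% → $25.3596
LED flashlight $19.29: all other tangible goods → 9.25% + 0% district = 9.25% → $1.784325
Scarf $15.44: clothing & footwear → 9.5% + 0.75% district = 10.25% → $1.5826
Running shoes $131.35: clothing & footwear → 9.5% + 0.75% district = 10.25% → $13.463375
Subtotal = $530.60; unrounded tax = $52.46325 → $52.46; total due = $583.06

$583.06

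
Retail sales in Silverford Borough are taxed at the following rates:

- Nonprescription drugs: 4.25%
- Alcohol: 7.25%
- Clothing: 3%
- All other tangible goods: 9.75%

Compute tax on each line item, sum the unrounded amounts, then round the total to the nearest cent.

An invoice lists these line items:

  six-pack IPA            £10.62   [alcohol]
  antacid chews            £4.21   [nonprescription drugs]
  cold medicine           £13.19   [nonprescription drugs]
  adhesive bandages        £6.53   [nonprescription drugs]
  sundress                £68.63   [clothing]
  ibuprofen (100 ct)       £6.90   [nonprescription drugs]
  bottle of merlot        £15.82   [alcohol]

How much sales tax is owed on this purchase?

Six-pack IPA £10.62: alcohol → 7.25% → £0.76995
Antacid chews £4.21: nonprescription drugs → 4.25% → £0.178925
Cold medicine £13.19: nonprescription drugs → 4.25% → £0.560575
Adhesive bandages £6.53: nonprescription drugs → 4.25% → £0.277525
Sundress £68.63: clothing → 3% → £2.0589
Ibuprofen (100 ct) £6.90: nonprescription drugs → 4.25% → £0.29325
Bottle of merlot £15.82: alcohol → 7.25% → £1.14695
Unrounded tax sum = £5.286075 → £5.29

£5.29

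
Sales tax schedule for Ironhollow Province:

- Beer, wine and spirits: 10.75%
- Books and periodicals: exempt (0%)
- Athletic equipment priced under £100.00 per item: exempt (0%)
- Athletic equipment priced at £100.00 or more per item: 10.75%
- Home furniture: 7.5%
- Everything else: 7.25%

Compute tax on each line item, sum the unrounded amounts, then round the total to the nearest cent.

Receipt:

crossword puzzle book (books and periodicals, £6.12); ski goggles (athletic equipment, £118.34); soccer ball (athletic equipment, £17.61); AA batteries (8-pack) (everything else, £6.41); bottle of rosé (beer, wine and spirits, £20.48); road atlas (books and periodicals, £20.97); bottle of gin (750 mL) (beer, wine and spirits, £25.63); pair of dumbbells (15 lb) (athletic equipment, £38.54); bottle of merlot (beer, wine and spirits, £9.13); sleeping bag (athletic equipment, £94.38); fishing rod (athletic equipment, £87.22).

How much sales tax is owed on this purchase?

Crossword puzzle book £6.12: books and periodicals → 0% → £0.00
Ski goggles £118.34: athletic equipment, £100.00 or more → 10.75% → £12.72155
Soccer ball £17.61: athletic equipment, under £100.00 → 0% → £0.00
AA batteries (8-pack) £6.41: everything else → 7.25% → £0.464725
Bottle of rosé £20.48: beer, wine and spirits → 10.75% → £2.2016
Road atlas £20.97: books and periodicals → 0% → £0.00
Bottle of gin (750 mL) £25.63: beer, wine and spirits → 10.75% → £2.755225
Pair of dumbbells (15 lb) £38.54: athletic equipment, under £100.00 → 0% → £0.00
Bottle of merlot £9.13: beer, wine and spirits → 10.75% → £0.981475
Sleeping bag £94.38: athletic equipment, under £100.00 → 0% → £0.00
Fishing rod £87.22: athletic equipment, under £100.00 → 0% → £0.00
Unrounded tax sum = £19.124575 → £19.12

£19.12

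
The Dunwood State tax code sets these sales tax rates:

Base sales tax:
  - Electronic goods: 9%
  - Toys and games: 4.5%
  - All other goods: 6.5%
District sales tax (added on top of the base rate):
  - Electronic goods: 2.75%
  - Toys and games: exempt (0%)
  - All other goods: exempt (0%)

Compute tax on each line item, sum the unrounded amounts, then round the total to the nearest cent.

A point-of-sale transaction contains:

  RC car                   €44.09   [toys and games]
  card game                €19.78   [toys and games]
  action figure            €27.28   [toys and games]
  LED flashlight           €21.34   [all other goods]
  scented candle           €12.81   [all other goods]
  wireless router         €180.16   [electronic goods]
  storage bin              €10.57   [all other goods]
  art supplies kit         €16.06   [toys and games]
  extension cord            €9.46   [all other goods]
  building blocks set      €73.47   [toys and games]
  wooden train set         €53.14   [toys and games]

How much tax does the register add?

RC car €44.09: toys and games → 4.5% + 0% district = 4.5% → €1.98405
Card game €19.78: toys and games → 4.5% + 0% district = 4.5% → €0.8901
Action figure €27.28: toys and games → 4.5% + 0% district = 4.5% → €1.2276
LED flashlight €21.34: all other goods → 6.5% + 0% district = 6.5% → €1.3871
Scented candle €12.81: all other goods → 6.5% + 0% district = 6.5% → €0.83265
Wireless router €180.16: electronic goods → 9% + 2.75% district = 11.75% → €21.1688
Storage bin €10.57: all other goods → 6.5% + 0% district = 6.5% → €0.68705
Art supplies kit €16.06: toys and games → 4.5% + 0% district = 4.5% → €0.7227
Extension cord €9.46: all other goods → 6.5% + 0% district = 6.5% → €0.6149
Building blocks set €73.47: toys and games → 4.5% + 0% district = 4.5% → €3.30615
Wooden train set €53.14: toys and games → 4.5% + 0% district = 4.5% → €2.3913
Unrounded tax sum = €35.2124 → €35.21

€35.21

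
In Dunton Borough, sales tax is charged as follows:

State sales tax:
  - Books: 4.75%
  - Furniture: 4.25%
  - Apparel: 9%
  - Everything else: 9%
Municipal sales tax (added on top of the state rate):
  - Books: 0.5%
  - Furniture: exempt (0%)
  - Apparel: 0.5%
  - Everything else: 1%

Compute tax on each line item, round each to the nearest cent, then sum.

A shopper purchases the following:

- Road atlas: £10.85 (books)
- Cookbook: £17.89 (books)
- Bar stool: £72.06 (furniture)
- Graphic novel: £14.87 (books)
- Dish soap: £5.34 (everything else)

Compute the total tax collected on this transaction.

Road atlas £10.85: books → 4.75% + 0.5% municipal = 5.25% → £0.57
Cookbook £17.89: books → 4.75% + 0.5% municipal = 5.25% → £0.94
Bar stool £72.06: furniture → 4.25% + 0% municipal = 4.25% → £3.06
Graphic novel £14.87: books → 4.75% + 0.5% municipal = 5.25% → £0.78
Dish soap £5.34: everything else → 9% + 1% municipal = 10% → £0.53
Total tax = £0.57 + £0.94 + £3.06 + £0.78 + £0.53 = £5.88

£5.88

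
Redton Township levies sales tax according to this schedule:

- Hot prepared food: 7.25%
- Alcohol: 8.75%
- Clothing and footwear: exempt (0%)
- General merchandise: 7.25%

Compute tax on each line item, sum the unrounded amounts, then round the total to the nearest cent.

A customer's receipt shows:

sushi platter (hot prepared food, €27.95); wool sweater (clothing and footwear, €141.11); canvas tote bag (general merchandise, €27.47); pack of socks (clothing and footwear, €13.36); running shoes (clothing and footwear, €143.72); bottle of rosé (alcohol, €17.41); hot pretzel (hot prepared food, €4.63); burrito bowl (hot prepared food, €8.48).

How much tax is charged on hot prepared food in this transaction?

Sushi platter €27.95: hot prepared food → 7.25% → €2.026375
Hot pretzel €4.63: hot prepared food → 7.25% → €0.335675
Burrito bowl €8.48: hot prepared food → 7.25% → €0.6148
Tax on hot prepared food: unrounded sum = €2.97685 → €2.98

€2.98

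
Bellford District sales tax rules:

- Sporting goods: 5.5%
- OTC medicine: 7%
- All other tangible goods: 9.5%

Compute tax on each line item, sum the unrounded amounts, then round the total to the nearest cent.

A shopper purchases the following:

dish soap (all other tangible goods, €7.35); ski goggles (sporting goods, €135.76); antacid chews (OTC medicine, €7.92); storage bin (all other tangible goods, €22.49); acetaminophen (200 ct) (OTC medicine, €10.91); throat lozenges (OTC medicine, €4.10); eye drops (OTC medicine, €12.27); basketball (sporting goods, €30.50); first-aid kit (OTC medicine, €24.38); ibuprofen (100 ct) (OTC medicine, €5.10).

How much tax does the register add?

€16.51

Dish soap €7.35: all other tangible goods → 9.5% → €0.69825
Ski goggles €135.76: sporting goods → 5.5% → €7.4668
Antacid chews €7.92: OTC medicine → 7% → €0.5544
Storage bin €22.49: all other tangible goods → 9.5% → €2.13655
Acetaminophen (200 ct) €10.91: OTC medicine → 7% → €0.7637
Throat lozenges €4.10: OTC medicine → 7% → €0.287
Eye drops €12.27: OTC medicine → 7% → €0.8589
Basketball €30.50: sporting goods → 5.5% → €1.6775
First-aid kit €24.38: OTC medicine → 7% → €1.7066
Ibuprofen (100 ct) €5.10: OTC medicine → 7% → €0.357
Unrounded tax sum = €16.5067 → €16.51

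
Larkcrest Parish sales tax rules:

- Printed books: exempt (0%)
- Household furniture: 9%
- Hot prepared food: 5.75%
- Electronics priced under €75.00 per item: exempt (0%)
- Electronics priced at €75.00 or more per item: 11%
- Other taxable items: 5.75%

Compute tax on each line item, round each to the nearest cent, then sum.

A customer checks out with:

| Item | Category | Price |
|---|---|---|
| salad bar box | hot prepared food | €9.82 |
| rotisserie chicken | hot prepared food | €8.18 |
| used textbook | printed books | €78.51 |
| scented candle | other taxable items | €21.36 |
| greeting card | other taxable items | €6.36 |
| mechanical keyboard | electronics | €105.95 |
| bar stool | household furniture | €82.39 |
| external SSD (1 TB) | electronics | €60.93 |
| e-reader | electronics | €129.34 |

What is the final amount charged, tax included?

€538.77

Salad bar box €9.82: hot prepared food → 5.75% → €0.56
Rotisserie chicken €8.18: hot prepared food → 5.75% → €0.47
Used textbook €78.51: printed books → 0% → €0.00
Scented candle €21.36: other taxable items → 5.75% → €1.23
Greeting card €6.36: other taxable items → 5.75% → €0.37
Mechanical keyboard €105.95: electronics, €75.00 or more → 11% → €11.65
Bar stool €82.39: household furniture → 9% → €7.42
External SSD (1 TB) €60.93: electronics, under €75.00 → 0% → €0.00
E-reader €129.34: electronics, €75.00 or more → 11% → €14.23
Subtotal = €502.84; tax = €35.93; total due = €538.77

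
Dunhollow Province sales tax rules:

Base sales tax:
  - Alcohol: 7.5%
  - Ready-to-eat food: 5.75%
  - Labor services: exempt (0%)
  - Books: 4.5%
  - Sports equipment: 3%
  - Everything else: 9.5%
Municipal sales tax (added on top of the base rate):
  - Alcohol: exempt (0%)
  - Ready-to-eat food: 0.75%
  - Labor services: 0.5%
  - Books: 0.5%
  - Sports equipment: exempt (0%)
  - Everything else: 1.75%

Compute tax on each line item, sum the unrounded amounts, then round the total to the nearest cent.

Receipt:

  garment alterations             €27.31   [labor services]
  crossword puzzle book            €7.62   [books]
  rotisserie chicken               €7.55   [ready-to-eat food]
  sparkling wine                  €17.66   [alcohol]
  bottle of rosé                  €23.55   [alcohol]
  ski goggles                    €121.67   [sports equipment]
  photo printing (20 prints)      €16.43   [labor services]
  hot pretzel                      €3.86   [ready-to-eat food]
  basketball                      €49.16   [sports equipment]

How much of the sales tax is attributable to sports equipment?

€5.12

Ski goggles €121.67: sports equipment → 3% + 0% municipal = 3% → €3.6501
Basketball €49.16: sports equipment → 3% + 0% municipal = 3% → €1.4748
Tax on sports equipment: unrounded sum = €5.1249 → €5.12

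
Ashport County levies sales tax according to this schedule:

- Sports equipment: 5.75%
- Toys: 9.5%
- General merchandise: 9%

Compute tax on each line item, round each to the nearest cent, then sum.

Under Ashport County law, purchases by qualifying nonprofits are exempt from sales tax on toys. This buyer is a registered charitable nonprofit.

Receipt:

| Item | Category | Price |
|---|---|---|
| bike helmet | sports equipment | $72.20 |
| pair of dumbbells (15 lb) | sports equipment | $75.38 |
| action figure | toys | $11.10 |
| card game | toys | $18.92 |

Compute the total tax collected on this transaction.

$8.48

Bike helmet $72.20: sports equipment → 5.75% → $4.15
Pair of dumbbells (15 lb) $75.38: sports equipment → 5.75% → $4.33
Action figure $11.10: toys, buyer-exempt → 0% → $0.00
Card game $18.92: toys, buyer-exempt → 0% → $0.00
Total tax = $4.15 + $4.33 = $8.48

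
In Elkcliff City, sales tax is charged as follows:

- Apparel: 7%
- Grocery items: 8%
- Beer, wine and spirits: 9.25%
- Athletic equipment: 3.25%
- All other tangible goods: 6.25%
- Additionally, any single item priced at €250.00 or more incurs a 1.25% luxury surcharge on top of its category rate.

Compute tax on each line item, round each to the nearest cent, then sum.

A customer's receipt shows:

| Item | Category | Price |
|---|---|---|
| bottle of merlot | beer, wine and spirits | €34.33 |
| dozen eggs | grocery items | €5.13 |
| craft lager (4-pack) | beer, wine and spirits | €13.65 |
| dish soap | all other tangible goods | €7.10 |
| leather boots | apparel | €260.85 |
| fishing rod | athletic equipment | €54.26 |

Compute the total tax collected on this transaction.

Bottle of merlot €34.33: beer, wine and spirits → 9.25% → €3.18
Dozen eggs €5.13: grocery items → 8% → €0.41
Craft lager (4-pack) €13.65: beer, wine and spirits → 9.25% → €1.26
Dish soap €7.10: all other tangible goods → 6.25% → €0.44
Leather boots €260.85: apparel → 7% + 1.25% surcharge = 8.25% → €21.52
Fishing rod €54.26: athletic equipment → 3.25% → €1.76
Total tax = €3.18 + €0.41 + €1.26 + €0.44 + €21.52 + €1.76 = €28.57

€28.57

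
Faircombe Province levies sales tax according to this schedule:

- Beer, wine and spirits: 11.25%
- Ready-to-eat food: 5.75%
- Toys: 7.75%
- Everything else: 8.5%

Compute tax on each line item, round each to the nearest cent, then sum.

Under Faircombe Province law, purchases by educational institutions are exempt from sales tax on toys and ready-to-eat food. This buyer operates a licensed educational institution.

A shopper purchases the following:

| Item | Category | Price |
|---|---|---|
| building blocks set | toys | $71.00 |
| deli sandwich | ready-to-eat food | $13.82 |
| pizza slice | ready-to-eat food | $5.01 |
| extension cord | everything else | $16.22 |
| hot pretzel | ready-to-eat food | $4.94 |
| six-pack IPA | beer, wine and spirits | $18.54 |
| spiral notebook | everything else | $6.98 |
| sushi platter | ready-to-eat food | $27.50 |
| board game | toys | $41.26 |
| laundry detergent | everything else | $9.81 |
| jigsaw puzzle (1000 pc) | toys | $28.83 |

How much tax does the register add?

$4.89

Building blocks set $71.00: toys, buyer-exempt → 0% → $0.00
Deli sandwich $13.82: ready-to-eat food, buyer-exempt → 0% → $0.00
Pizza slice $5.01: ready-to-eat food, buyer-exempt → 0% → $0.00
Extension cord $16.22: everything else → 8.5% → $1.38
Hot pretzel $4.94: ready-to-eat food, buyer-exempt → 0% → $0.00
Six-pack IPA $18.54: beer, wine and spirits → 11.25% → $2.09
Spiral notebook $6.98: everything else → 8.5% → $0.59
Sushi platter $27.50: ready-to-eat food, buyer-exempt → 0% → $0.00
Board game $41.26: toys, buyer-exempt → 0% → $0.00
Laundry detergent $9.81: everything else → 8.5% → $0.83
Jigsaw puzzle (1000 pc) $28.83: toys, buyer-exempt → 0% → $0.00
Total tax = $1.38 + $2.09 + $0.59 + $0.83 = $4.89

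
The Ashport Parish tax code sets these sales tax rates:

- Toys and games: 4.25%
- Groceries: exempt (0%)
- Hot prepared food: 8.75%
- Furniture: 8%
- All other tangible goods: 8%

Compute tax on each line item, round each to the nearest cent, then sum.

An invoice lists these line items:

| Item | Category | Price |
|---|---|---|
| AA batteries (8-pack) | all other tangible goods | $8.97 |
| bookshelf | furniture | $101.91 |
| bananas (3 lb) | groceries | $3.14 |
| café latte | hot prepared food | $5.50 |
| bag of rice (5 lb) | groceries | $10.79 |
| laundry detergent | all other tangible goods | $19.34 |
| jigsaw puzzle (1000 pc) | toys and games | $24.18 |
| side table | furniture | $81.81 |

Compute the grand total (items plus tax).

AA batteries (8-pack) $8.97: all other tangible goods → 8% → $0.72
Bookshelf $101.91: furniture → 8% → $8.15
Bananas (3 lb) $3.14: groceries → 0% → $0.00
Café latte $5.50: hot prepared food → 8.75% → $0.48
Bag of rice (5 lb) $10.79: groceries → 0% → $0.00
Laundry detergent $19.34: all other tangible goods → 8% → $1.55
Jigsaw puzzle (1000 pc) $24.18: toys and games → 4.25% → $1.03
Side table $81.81: furniture → 8% → $6.54
Subtotal = $255.64; tax = $18.47; total due = $274.11

$274.11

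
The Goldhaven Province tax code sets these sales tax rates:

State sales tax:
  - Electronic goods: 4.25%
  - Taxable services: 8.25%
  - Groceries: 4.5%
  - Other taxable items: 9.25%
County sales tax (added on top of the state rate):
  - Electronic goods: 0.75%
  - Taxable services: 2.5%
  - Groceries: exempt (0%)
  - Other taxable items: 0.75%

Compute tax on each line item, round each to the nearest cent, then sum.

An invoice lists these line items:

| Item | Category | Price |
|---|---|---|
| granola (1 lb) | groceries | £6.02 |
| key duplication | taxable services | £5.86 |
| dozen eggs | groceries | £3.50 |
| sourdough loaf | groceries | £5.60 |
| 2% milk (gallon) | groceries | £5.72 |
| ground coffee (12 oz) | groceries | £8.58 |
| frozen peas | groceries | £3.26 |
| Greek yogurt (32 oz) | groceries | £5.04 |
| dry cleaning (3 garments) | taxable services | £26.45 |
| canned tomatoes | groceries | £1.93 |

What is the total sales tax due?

Granola (1 lb) £6.02: groceries → 4.5% + 0% county = 4.5% → £0.27
Key duplication £5.86: taxable services → 8.25% + 2.5% county = 10.75% → £0.63
Dozen eggs £3.50: groceries → 4.5% + 0% county = 4.5% → £0.16
Sourdough loaf £5.60: groceries → 4.5% + 0% county = 4.5% → £0.25
2% milk (gallon) £5.72: groceries → 4.5% + 0% county = 4.5% → £0.26
Ground coffee (12 oz) £8.58: groceries → 4.5% + 0% county = 4.5% → £0.39
Frozen peas £3.26: groceries → 4.5% + 0% county = 4.5% → £0.15
Greek yogurt (32 oz) £5.04: groceries → 4.5% + 0% county = 4.5% → £0.23
Dry cleaning (3 garments) £26.45: taxable services → 8.25% + 2.5% county = 10.75% → £2.84
Canned tomatoes £1.93: groceries → 4.5% + 0% county = 4.5% → £0.09
Total tax = £0.27 + £0.63 + £0.16 + £0.25 + £0.26 + £0.39 + £0.15 + £0.23 + £2.84 + £0.09 = £5.27

£5.27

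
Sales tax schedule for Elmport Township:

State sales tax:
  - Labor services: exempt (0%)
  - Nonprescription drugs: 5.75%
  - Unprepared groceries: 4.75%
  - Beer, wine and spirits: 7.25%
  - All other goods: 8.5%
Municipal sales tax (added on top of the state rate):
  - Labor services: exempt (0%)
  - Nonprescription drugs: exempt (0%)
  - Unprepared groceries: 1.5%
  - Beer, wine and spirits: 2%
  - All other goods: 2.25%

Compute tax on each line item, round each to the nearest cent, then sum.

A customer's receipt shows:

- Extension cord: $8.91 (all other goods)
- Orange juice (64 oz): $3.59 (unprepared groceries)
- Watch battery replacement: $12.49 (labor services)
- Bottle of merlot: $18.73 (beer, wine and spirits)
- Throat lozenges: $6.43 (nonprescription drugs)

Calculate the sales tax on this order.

Extension cord $8.91: all other goods → 8.5% + 2.25% municipal = 10.75% → $0.96
Orange juice (64 oz) $3.59: unprepared groceries → 4.75% + 1.5% municipal = 6.25% → $0.22
Watch battery replacement $12.49: labor services → 0% + 0% municipal = 0% → $0.00
Bottle of merlot $18.73: beer, wine and spirits → 7.25% + 2% municipal = 9.25% → $1.73
Throat lozenges $6.43: nonprescription drugs → 5.75% + 0% municipal = 5.75% → $0.37
Total tax = $0.96 + $0.22 + $1.73 + $0.37 = $3.28

$3.28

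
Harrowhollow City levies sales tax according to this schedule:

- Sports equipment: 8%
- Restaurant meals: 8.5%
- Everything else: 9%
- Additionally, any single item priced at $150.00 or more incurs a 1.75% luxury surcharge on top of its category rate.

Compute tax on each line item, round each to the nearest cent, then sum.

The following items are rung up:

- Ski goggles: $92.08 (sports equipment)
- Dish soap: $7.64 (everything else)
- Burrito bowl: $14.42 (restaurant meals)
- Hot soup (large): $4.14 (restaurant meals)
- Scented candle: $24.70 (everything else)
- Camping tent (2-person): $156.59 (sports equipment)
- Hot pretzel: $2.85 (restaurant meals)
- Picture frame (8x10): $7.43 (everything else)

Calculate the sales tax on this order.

$28.04

Ski goggles $92.08: sports equipment → 8% → $7.37
Dish soap $7.64: everything else → 9% → $0.69
Burrito bowl $14.42: restaurant meals → 8.5% → $1.23
Hot soup (large) $4.14: restaurant meals → 8.5% → $0.35
Scented candle $24.70: everything else → 9% → $2.22
Camping tent (2-person) $156.59: sports equipment → 8% + 1.75% surcharge = 9.75% → $15.27
Hot pretzel $2.85: restaurant meals → 8.5% → $0.24
Picture frame (8x10) $7.43: everything else → 9% → $0.67
Total tax = $7.37 + $0.69 + $1.23 + $0.35 + $2.22 + $15.27 + $0.24 + $0.67 = $28.04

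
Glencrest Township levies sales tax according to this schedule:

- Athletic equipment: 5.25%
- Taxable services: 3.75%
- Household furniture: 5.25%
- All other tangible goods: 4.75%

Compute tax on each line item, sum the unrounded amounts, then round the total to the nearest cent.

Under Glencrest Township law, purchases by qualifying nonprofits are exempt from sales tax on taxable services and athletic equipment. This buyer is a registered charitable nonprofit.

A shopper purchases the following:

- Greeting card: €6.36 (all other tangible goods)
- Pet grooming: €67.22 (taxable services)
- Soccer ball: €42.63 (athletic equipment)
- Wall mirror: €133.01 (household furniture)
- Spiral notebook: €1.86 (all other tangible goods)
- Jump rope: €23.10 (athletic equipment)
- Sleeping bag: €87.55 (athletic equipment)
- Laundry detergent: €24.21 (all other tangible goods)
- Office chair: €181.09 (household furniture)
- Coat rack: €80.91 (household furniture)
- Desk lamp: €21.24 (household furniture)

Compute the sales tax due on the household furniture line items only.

€21.85

Wall mirror €133.01: household furniture → 5.25% → €6.983025
Office chair €181.09: household furniture → 5.25% → €9.507225
Coat rack €80.91: household furniture → 5.25% → €4.247775
Desk lamp €21.24: household furniture → 5.25% → €1.1151
Tax on household furniture: unrounded sum = €21.853125 → €21.85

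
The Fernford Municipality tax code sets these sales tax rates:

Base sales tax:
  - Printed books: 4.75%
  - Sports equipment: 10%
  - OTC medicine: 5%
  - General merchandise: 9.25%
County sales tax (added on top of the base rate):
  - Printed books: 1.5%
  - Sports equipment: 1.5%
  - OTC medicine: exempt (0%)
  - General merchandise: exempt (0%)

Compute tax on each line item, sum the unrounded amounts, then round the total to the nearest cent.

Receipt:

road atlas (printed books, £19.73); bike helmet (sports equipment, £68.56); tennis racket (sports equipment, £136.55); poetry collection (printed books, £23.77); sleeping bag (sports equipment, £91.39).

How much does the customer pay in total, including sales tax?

Road atlas £19.73: printed books → 4.75% + 1.5% county = 6.25% → £1.233125
Bike helmet £68.56: sports equipment → 10% + 1.5% county = 11.5% → £7.8844
Tennis racket £136.55: sports equipment → 10% + 1.5% county = 11.5% → £15.70325
Poetry collection £23.77: printed books → 4.75% + 1.5% county = 6.25% → £1.485625
Sleeping bag £91.39: sports equipment → 10% + 1.5% county = 11.5% → £10.50985
Subtotal = £340.00; unrounded tax = £36.81625 → £36.82; total due = £376.82

£376.82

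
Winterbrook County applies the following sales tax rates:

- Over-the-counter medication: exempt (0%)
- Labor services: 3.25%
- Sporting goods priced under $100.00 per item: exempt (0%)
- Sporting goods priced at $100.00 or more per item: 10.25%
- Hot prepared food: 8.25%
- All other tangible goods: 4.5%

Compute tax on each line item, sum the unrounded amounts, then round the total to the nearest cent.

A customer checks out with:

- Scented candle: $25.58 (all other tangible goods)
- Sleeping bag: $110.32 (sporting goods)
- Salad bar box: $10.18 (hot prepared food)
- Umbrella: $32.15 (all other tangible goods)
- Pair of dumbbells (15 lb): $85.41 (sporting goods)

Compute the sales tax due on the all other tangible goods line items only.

Scented candle $25.58: all other tangible goods → 4.5% → $1.1511
Umbrella $32.15: all other tangible goods → 4.5% → $1.44675
Tax on all other tangible goods: unrounded sum = $2.59785 → $2.60

$2.60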